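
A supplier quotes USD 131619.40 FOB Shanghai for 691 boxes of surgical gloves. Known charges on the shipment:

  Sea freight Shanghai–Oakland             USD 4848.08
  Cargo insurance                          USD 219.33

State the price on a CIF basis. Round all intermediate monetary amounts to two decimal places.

CIF price: USD 136686.81

From FOB to CIF, the seller additionally bears: freight, insurance.
CIF price = 131619.40 + 4848.08 + 219.33 = 136686.81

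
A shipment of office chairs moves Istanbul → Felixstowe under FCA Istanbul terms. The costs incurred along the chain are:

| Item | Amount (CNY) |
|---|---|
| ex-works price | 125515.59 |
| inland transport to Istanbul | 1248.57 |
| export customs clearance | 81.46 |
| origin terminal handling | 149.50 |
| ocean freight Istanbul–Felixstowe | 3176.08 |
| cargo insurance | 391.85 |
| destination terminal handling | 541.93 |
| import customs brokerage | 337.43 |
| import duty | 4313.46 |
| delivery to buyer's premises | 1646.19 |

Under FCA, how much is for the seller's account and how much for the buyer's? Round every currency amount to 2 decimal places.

FCA: the seller delivers export-cleared goods to the carrier; the buyer bears costs from that point.
Seller's account: goods 125515.59 + inland to port 1248.57 + export clearance 81.46 = 126845.62
Buyer's account: origin terminal 149.50 + freight 3176.08 + insurance 391.85 + destination terminal 541.93 + brokerage 337.43 + duty 4313.46 + delivery 1646.19 = 10556.44

Seller: CNY 126845.62; buyer: CNY 10556.44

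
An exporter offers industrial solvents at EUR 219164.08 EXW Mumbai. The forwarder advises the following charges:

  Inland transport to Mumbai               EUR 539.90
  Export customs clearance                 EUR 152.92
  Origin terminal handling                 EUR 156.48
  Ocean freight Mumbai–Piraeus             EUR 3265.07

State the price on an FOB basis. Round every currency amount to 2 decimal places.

Not relevant to the conversion: freight — on the buyer under both terms; not part of either seller's price.
From EXW to FOB, the seller additionally bears: inland to port, export clearance, origin terminal.
FOB price = 219164.08 + 539.90 + 152.92 + 156.48 = 220013.38

FOB price: EUR 220013.38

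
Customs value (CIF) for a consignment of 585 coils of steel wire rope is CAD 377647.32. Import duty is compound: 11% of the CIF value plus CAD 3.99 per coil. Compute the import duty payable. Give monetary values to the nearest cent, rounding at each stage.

Ad valorem component: 377647.32 × 11% = 41541.21
Specific component: 585 × 3.99 = 2334.15
Import duty = 41541.21 + 2334.15 = 43875.36

Import duty: CAD 43875.36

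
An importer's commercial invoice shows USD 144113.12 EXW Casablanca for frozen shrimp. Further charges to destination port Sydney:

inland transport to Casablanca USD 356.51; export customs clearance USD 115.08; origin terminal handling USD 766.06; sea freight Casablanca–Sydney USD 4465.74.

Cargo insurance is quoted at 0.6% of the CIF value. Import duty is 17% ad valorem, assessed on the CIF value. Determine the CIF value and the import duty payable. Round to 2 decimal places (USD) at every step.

CIF value: USD 150720.84; import duty: USD 25622.54

Let C be the CIF value. C = EXW price + pre-shipment costs + freight + 0.6% × C
C − 0.6% × C = 144113.12 + 356.51 + 115.08 + 766.06 + 4465.74
0.994 × C = 149816.51
C = 149816.51 / 0.994 = 150720.84
Insurance premium = 0.6% × 150720.84 = 904.33
Import duty = 150720.84 × 17% = 25622.54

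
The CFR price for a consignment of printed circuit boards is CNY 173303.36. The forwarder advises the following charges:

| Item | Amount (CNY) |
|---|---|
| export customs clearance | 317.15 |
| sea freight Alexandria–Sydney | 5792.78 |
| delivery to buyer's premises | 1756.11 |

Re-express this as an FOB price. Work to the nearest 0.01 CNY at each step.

FOB price: CNY 167510.58

Not relevant to the conversion: export clearance — on the seller under both CFR and FOB; already in the CFR price and stays in the FOB price. delivery — on the buyer under both terms; not part of either seller's price.
From CFR to FOB, the seller no longer bears: freight.
FOB price = 173303.36 − 5792.78 = 167510.58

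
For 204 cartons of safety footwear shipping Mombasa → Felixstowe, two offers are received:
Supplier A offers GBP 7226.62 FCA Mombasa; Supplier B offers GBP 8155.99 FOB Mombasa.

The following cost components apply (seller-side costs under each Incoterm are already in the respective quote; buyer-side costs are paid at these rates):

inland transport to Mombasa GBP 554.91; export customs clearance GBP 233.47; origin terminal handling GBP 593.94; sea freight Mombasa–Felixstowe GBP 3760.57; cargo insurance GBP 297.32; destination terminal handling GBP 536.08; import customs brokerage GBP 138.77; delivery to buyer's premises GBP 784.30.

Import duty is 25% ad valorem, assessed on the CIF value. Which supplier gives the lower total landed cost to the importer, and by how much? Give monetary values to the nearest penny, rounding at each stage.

Supplier A (FCA):
CIF value = FCA price + origin terminal + freight + insurance = 7226.62 + 593.94 + 3760.57 + 297.32 = 11878.45
Import duty = 11878.45 × 25% = 2969.61
Buyer bears (A): 593.94 + 3760.57 + 297.32 + 536.08 + 138.77 + 784.30 = 6110.98
Landed cost (A) = invoice 7226.62 + 6110.98 + duty 2969.61 = 16307.21
Supplier B (FOB):
CIF value = FOB price + freight + insurance = 8155.99 + 3760.57 + 297.32 = 12213.88
Import duty = 12213.88 × 25% = 3053.47
Buyer bears (B): 3760.57 + 297.32 + 536.08 + 138.77 + 784.30 = 5517.04
Landed cost (B) = invoice 8155.99 + 5517.04 + duty 3053.47 = 16726.50
Difference = |16307.21 − 16726.50| = 419.29

Supplier A is cheaper by GBP 419.29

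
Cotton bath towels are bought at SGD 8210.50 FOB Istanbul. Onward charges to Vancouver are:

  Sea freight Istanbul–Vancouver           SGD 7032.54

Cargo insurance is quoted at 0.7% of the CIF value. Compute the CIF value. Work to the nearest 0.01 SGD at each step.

Let C be the CIF value. C = FOB price + freight + 0.7% × C
C − 0.7% × C = 8210.50 + 7032.54
0.993 × C = 15243.04
C = 15243.04 / 0.993 = 15350.49
Insurance premium = 0.7% × 15350.49 = 107.45

CIF value: SGD 15350.49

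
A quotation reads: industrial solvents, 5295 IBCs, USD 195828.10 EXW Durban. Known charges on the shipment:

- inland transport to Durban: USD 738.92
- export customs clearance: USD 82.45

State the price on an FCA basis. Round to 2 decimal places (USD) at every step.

FCA price: USD 196649.47

From EXW to FCA, the seller additionally bears: inland to port, export clearance.
FCA price = 195828.10 + 738.92 + 82.45 = 196649.47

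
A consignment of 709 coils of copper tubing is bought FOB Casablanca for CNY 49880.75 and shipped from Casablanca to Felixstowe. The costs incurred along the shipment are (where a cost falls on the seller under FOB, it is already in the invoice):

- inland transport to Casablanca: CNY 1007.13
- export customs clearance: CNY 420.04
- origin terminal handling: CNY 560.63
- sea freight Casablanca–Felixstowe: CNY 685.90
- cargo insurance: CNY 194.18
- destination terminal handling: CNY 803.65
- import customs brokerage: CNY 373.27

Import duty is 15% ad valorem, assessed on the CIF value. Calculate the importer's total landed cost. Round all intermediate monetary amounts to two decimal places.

FOB: the seller bears costs until goods are on board at the origin port; the buyer bears freight, insurance and all costs thereafter.
Already in the invoice (seller's account under FOB): inland to port, export clearance, origin terminal — exclude.
CIF value = FOB price + freight + insurance = 49880.75 + 685.90 + 194.18 = 50760.83
Import duty = 50760.83 × 15% = 7614.12
Buyer bears: freight 685.90 + insurance 194.18 + destination terminal 803.65 + brokerage 373.27 + duty 7614.12 = 9671.12
Landed cost = invoice 49880.75 + 9671.12 = 59551.87

Total landed cost: CNY 59551.87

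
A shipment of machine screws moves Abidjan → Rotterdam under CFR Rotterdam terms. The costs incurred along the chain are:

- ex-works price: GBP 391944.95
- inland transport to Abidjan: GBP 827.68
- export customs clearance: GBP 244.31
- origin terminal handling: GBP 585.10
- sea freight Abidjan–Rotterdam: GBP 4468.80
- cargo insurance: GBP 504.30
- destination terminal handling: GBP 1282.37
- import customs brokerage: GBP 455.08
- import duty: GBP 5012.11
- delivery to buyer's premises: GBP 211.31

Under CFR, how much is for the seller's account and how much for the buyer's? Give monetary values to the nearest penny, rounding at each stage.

CFR: the seller pays costs through ocean freight to the destination port, but not insurance.
Seller's account: goods 391944.95 + inland to port 827.68 + export clearance 244.31 + origin terminal 585.10 + freight 4468.80 = 398070.84
Buyer's account: insurance 504.30 + destination terminal 1282.37 + brokerage 455.08 + duty 5012.11 + delivery 211.31 = 7465.17

Seller: GBP 398070.84; buyer: GBP 7465.17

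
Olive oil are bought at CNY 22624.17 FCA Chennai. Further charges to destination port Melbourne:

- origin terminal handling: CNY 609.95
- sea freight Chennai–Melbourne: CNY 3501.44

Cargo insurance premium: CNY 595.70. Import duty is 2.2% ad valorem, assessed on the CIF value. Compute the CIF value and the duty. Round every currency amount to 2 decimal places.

CIF = FCA price + pre-shipment costs + freight + insurance
CIF = 22624.17 + 609.95 + 3501.44 + 595.70 = 27331.26
Import duty = 27331.26 × 2.2% = 601.29

CIF value: CNY 27331.26; import duty: CNY 601.29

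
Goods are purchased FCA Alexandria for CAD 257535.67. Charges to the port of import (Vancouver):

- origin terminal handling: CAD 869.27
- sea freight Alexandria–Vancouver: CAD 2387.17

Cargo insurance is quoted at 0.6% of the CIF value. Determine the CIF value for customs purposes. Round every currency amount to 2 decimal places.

CIF value: CAD 262366.31

Let C be the CIF value. C = FCA price + pre-shipment costs + freight + 0.6% × C
C − 0.6% × C = 257535.67 + 869.27 + 2387.17
0.994 × C = 260792.11
C = 260792.11 / 0.994 = 262366.31
Insurance premium = 0.6% × 262366.31 = 1574.20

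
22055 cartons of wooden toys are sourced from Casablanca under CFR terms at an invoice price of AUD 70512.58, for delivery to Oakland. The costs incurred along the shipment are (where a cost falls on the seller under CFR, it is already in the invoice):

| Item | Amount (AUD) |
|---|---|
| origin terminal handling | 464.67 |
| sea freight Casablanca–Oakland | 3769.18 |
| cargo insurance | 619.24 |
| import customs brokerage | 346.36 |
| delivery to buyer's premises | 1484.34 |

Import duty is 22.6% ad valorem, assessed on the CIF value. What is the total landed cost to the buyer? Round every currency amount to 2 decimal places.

Total landed cost: AUD 89038.31

CFR: the seller pays costs through ocean freight to the destination port, but not insurance.
Already in the invoice (seller's account under CFR): origin terminal, freight — exclude.
CIF value = CFR price + insurance = 70512.58 + 619.24 = 71131.82
Import duty = 71131.82 × 22.6% = 16075.79
Buyer bears: insurance 619.24 + brokerage 346.36 + delivery 1484.34 + duty 16075.79 = 18525.73
Landed cost = invoice 70512.58 + 18525.73 = 89038.31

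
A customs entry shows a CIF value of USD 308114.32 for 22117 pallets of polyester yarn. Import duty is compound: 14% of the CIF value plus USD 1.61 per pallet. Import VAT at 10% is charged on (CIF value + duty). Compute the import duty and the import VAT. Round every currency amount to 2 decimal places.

Ad valorem component: 308114.32 × 14% = 43136.00
Specific component: 22117 × 1.61 = 35608.37
Import duty = 43136.00 + 35608.37 = 78744.37
VAT base = CIF + duty = 308114.32 + 78744.37 = 386858.69
Import VAT = 386858.69 × 10% = 38685.87

Import duty: USD 78744.37; import VAT: USD 38685.87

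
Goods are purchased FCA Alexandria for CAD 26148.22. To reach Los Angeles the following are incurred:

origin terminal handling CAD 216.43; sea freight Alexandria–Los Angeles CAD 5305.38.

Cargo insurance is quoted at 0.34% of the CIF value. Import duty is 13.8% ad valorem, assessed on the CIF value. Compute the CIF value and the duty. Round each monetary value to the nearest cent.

CIF value: CAD 31778.08; import duty: CAD 4385.38

Let C be the CIF value. C = FCA price + pre-shipment costs + freight + 0.34% × C
C − 0.34% × C = 26148.22 + 216.43 + 5305.38
0.9966 × C = 31670.03
C = 31670.03 / 0.9966 = 31778.08
Insurance premium = 0.34% × 31778.08 = 108.05
Import duty = 31778.08 × 13.8% = 4385.38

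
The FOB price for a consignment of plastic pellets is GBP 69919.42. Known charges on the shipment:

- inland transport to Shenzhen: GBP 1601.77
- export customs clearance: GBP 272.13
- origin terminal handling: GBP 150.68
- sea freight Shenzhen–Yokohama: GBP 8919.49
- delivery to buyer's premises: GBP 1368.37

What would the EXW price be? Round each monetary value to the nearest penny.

EXW price: GBP 67894.84

Not relevant to the conversion: freight, delivery — on the buyer under both terms; not part of either seller's price.
From FOB to EXW, the seller no longer bears: inland to port, export clearance, origin terminal.
EXW price = 69919.42 − 1601.77 − 272.13 − 150.68 = 67894.84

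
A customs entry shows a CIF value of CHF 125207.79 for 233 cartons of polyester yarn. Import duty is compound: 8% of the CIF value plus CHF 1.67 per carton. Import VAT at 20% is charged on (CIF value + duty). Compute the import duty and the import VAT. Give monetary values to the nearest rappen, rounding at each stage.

Ad valorem component: 125207.79 × 8% = 10016.62
Specific component: 233 × 1.67 = 389.11
Import duty = 10016.62 + 389.11 = 10405.73
VAT base = CIF + duty = 125207.79 + 10405.73 = 135613.52
Import VAT = 135613.52 × 20% = 27122.70

Import duty: CHF 10405.73; import VAT: CHF 27122.70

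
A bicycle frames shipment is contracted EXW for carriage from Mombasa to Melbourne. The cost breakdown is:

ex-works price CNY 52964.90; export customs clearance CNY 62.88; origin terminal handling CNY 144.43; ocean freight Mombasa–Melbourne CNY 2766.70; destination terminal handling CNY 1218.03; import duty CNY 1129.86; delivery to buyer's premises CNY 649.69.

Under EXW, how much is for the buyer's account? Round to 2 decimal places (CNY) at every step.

Buyer's account: CNY 5971.59

EXW: the seller makes goods available at their premises; the buyer bears all onward costs.
Seller's account: goods 52964.90 = 52964.90
Buyer's account: export clearance 62.88 + origin terminal 144.43 + freight 2766.70 + destination terminal 1218.03 + duty 1129.86 + delivery 649.69 = 5971.59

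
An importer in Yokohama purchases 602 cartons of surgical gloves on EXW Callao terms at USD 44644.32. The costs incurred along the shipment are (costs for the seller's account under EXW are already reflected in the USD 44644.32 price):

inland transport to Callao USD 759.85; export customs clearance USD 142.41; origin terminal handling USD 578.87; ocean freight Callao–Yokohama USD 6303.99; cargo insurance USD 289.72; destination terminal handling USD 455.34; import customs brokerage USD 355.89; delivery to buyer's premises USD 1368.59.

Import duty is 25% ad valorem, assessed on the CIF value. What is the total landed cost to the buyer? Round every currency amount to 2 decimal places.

Total landed cost: USD 68078.77

EXW: the seller makes goods available at their premises; the buyer bears all onward costs.
CIF value = EXW price + inland to port + export clearance + origin terminal + freight + insurance = 44644.32 + 759.85 + 142.41 + 578.87 + 6303.99 + 289.72 = 52719.16
Import duty = 52719.16 × 25% = 13179.79
Buyer bears: inland to port 759.85 + export clearance 142.41 + origin terminal 578.87 + freight 6303.99 + insurance 289.72 + destination terminal 455.34 + brokerage 355.89 + delivery 1368.59 + duty 13179.79 = 23434.45
Landed cost = invoice 44644.32 + 23434.45 = 68078.77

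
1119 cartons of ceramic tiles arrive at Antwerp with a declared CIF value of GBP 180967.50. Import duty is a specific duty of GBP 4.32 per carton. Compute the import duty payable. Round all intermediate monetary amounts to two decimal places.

Import duty: GBP 4834.08

Import duty = 1119 × 4.32 = 4834.08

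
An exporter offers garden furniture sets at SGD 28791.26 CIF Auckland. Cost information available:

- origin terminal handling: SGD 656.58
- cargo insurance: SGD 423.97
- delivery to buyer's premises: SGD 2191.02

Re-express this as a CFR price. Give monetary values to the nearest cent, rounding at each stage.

Not relevant to the conversion: origin terminal — on the seller under both CIF and CFR; already in the CIF price and stays in the CFR price. delivery — on the buyer under both terms; not part of either seller's price.
From CIF to CFR, the seller no longer bears: insurance.
CFR price = 28791.26 − 423.97 = 28367.29

CFR price: SGD 28367.29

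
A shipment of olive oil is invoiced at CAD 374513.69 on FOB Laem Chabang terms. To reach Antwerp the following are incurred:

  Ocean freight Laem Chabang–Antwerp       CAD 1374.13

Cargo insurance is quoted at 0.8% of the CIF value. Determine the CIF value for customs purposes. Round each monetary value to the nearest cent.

CIF value: CAD 378919.17

Let C be the CIF value. C = FOB price + freight + 0.8% × C
C − 0.8% × C = 374513.69 + 1374.13
0.992 × C = 375887.82
C = 375887.82 / 0.992 = 378919.17
Insurance premium = 0.8% × 378919.17 = 3031.35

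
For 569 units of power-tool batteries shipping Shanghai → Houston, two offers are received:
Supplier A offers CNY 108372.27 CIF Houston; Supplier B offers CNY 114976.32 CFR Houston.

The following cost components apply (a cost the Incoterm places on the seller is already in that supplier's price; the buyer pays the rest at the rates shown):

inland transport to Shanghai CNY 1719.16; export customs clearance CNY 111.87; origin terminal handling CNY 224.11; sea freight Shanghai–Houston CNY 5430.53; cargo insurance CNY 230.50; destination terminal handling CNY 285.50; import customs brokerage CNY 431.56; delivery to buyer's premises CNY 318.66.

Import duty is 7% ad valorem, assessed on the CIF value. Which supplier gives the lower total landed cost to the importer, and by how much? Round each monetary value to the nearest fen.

Supplier A is cheaper by CNY 7312.97

Supplier A (CIF):
The CIF price already equals the CIF value: 108372.27
Import duty = 108372.27 × 7% = 7586.06
Buyer bears (A): 285.50 + 431.56 + 318.66 = 1035.72
Landed cost (A) = invoice 108372.27 + 1035.72 + duty 7586.06 = 116994.05
Supplier B (CFR):
CIF value = CFR price + insurance = 114976.32 + 230.50 = 115206.82
Import duty = 115206.82 × 7% = 8064.48
Buyer bears (B): 230.50 + 285.50 + 431.56 + 318.66 = 1266.22
Landed cost (B) = invoice 114976.32 + 1266.22 + duty 8064.48 = 124307.02
Difference = |116994.05 − 124307.02| = 7312.97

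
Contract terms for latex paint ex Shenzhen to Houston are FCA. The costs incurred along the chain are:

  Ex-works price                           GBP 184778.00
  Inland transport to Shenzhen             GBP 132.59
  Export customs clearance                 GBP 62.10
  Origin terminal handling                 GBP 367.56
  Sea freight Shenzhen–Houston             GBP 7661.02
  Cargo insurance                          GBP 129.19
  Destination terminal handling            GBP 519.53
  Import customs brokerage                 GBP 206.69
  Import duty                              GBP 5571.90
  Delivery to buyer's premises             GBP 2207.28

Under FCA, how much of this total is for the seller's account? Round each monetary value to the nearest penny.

Seller's account: GBP 184972.69

FCA: the seller delivers export-cleared goods to the carrier; the buyer bears costs from that point.
Seller's account: goods 184778.00 + inland to port 132.59 + export clearance 62.10 = 184972.69
Buyer's account: origin terminal 367.56 + freight 7661.02 + insurance 129.19 + destination terminal 519.53 + brokerage 206.69 + duty 5571.90 + delivery 2207.28 = 16663.17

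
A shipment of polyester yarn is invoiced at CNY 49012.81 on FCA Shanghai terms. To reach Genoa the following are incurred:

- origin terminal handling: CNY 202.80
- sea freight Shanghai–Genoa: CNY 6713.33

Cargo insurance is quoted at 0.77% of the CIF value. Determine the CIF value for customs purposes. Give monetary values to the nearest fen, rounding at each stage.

CIF value: CNY 56362.93

Let C be the CIF value. C = FCA price + pre-shipment costs + freight + 0.77% × C
C − 0.77% × C = 49012.81 + 202.80 + 6713.33
0.9923 × C = 55928.94
C = 55928.94 / 0.9923 = 56362.93
Insurance premium = 0.77% × 56362.93 = 433.99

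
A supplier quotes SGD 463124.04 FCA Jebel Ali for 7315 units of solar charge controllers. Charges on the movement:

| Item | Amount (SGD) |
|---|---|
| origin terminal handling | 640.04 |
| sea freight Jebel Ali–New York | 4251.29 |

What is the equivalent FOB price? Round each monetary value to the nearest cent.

Not relevant to the conversion: freight — on the buyer under both terms; not part of either seller's price.
From FCA to FOB, the seller additionally bears: origin terminal.
FOB price = 463124.04 + 640.04 = 463764.08

FOB price: SGD 463764.08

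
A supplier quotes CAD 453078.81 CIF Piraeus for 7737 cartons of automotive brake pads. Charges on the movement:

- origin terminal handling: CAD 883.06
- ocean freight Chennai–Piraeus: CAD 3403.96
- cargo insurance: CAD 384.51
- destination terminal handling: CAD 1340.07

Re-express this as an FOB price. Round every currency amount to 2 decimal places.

Not relevant to the conversion: origin terminal — on the seller under both CIF and FOB; already in the CIF price and stays in the FOB price. destination terminal — on the buyer under both terms; not part of either seller's price.
From CIF to FOB, the seller no longer bears: freight, insurance.
FOB price = 453078.81 − 3403.96 − 384.51 = 449290.34

FOB price: CAD 449290.34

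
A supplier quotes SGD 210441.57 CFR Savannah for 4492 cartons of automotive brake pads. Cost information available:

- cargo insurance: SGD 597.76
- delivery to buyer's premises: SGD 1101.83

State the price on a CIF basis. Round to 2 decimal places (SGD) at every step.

CIF price: SGD 211039.33

Not relevant to the conversion: delivery — on the buyer under both terms; not part of either seller's price.
From CFR to CIF, the seller additionally bears: insurance.
CIF price = 210441.57 + 597.76 = 211039.33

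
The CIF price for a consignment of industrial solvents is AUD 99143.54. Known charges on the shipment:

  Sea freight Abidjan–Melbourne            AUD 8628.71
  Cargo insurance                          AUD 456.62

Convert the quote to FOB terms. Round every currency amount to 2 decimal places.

FOB price: AUD 90058.21

From CIF to FOB, the seller no longer bears: freight, insurance.
FOB price = 99143.54 − 8628.71 − 456.62 = 90058.21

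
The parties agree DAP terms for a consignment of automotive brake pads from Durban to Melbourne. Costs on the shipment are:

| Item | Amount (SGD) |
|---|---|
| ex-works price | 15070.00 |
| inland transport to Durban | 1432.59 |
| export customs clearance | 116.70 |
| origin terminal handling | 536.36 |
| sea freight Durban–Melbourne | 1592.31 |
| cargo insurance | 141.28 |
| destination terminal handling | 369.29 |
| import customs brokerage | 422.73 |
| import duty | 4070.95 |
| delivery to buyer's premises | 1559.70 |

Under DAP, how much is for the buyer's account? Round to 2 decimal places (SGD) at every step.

DAP: the seller bears all costs to the named destination except import duty and clearance.
Seller's account: goods 15070.00 + inland to port 1432.59 + export clearance 116.70 + origin terminal 536.36 + freight 1592.31 + insurance 141.28 + destination terminal 369.29 + delivery 1559.70 = 20818.23
Buyer's account: brokerage 422.73 + duty 4070.95 = 4493.68

Buyer's account: SGD 4493.68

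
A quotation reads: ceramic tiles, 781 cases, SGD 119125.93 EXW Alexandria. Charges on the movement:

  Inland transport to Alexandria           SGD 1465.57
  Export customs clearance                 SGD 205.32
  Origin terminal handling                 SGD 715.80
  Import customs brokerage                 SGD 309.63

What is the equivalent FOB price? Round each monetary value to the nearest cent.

Not relevant to the conversion: brokerage — on the buyer under both terms; not part of either seller's price.
From EXW to FOB, the seller additionally bears: inland to port, export clearance, origin terminal.
FOB price = 119125.93 + 1465.57 + 205.32 + 715.80 = 121512.62

FOB price: SGD 121512.62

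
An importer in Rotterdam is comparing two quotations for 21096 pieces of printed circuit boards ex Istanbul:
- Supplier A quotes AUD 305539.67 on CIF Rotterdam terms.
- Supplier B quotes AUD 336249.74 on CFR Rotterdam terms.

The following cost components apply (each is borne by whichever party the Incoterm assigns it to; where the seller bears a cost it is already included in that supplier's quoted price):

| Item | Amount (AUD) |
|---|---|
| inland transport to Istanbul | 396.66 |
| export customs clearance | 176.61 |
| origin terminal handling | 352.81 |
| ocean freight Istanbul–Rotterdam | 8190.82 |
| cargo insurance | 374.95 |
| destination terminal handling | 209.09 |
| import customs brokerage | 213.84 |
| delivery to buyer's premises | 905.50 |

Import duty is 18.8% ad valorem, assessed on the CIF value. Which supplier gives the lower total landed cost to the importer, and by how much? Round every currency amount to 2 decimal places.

Supplier A is cheaper by AUD 36929.00

Supplier A (CIF):
The CIF price already equals the CIF value: 305539.67
Import duty = 305539.67 × 18.8% = 57441.46
Buyer bears (A): 209.09 + 213.84 + 905.50 = 1328.43
Landed cost (A) = invoice 305539.67 + 1328.43 + duty 57441.46 = 364309.56
Supplier B (CFR):
CIF value = CFR price + insurance = 336249.74 + 374.95 = 336624.69
Import duty = 336624.69 × 18.8% = 63285.44
Buyer bears (B): 374.95 + 209.09 + 213.84 + 905.50 = 1703.38
Landed cost (B) = invoice 336249.74 + 1703.38 + duty 63285.44 = 401238.56
Difference = |364309.56 − 401238.56| = 36929.00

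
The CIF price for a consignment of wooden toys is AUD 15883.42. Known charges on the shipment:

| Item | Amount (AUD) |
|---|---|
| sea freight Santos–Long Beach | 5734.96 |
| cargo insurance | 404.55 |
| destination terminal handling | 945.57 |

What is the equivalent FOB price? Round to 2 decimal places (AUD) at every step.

Not relevant to the conversion: destination terminal — on the buyer under both terms; not part of either seller's price.
From CIF to FOB, the seller no longer bears: freight, insurance.
FOB price = 15883.42 − 5734.96 − 404.55 = 9743.91

FOB price: AUD 9743.91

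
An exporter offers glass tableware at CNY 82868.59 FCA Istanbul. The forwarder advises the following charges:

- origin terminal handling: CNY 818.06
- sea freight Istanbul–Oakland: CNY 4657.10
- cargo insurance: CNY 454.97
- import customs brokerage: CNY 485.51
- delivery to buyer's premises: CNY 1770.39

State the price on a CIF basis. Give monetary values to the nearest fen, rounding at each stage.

CIF price: CNY 88798.72

Not relevant to the conversion: brokerage, delivery — on the buyer under both terms; not part of either seller's price.
From FCA to CIF, the seller additionally bears: origin terminal, freight, insurance.
CIF price = 82868.59 + 818.06 + 4657.10 + 454.97 = 88798.72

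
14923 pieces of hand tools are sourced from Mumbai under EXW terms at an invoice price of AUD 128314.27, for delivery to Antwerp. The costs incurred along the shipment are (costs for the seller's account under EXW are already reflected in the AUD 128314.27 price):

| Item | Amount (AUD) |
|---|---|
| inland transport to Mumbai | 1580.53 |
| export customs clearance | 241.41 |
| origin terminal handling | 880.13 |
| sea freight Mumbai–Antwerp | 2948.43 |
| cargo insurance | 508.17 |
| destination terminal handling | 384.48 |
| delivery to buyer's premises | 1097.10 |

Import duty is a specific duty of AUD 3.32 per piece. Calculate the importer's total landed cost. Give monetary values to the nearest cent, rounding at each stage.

Total landed cost: AUD 185498.88

EXW: the seller makes goods available at their premises; the buyer bears all onward costs.
CIF value = EXW price + inland to port + export clearance + origin terminal + freight + insurance = 128314.27 + 1580.53 + 241.41 + 880.13 + 2948.43 + 508.17 = 134472.94
Import duty = 14923 × 3.32 = 49544.36
Buyer bears: inland to port 1580.53 + export clearance 241.41 + origin terminal 880.13 + freight 2948.43 + insurance 508.17 + destination terminal 384.48 + delivery 1097.10 + duty 49544.36 = 57184.61
Landed cost = invoice 128314.27 + 57184.61 = 185498.88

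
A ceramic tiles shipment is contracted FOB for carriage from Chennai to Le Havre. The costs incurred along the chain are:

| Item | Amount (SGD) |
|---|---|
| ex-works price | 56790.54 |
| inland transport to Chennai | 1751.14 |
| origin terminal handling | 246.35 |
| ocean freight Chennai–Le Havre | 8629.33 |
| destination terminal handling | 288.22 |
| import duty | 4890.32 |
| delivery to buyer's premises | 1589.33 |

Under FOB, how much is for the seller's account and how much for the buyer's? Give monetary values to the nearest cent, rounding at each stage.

FOB: the seller bears costs until goods are on board at the origin port; the buyer bears freight, insurance and all costs thereafter.
Seller's account: goods 56790.54 + inland to port 1751.14 + origin terminal 246.35 = 58788.03
Buyer's account: freight 8629.33 + destination terminal 288.22 + duty 4890.32 + delivery 1589.33 = 15397.20

Seller: SGD 58788.03; buyer: SGD 15397.20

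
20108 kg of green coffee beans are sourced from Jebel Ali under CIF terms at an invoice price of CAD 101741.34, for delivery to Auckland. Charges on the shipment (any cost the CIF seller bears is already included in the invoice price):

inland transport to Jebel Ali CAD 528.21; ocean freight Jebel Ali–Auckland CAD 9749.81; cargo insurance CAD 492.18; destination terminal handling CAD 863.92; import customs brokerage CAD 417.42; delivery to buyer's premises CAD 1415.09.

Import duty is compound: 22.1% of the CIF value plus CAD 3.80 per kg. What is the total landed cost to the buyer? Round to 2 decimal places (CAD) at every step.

Total landed cost: CAD 203333.01

CIF: the seller pays costs through ocean freight and marine insurance to the destination port.
Already in the invoice (seller's account under CIF): inland to port, freight, insurance — exclude.
The CIF price already equals the CIF value: 101741.34
Ad valorem component: 101741.34 × 22.1% = 22484.84
Specific component: 20108 × 3.80 = 76410.40
Import duty = 22484.84 + 76410.40 = 98895.24
Buyer bears: destination terminal 863.92 + brokerage 417.42 + delivery 1415.09 + duty 98895.24 = 101591.67
Landed cost = invoice 101741.34 + 101591.67 = 203333.01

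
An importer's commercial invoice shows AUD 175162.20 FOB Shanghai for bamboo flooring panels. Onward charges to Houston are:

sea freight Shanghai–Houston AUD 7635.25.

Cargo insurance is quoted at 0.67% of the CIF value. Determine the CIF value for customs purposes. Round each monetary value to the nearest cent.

CIF value: AUD 184030.45

Let C be the CIF value. C = FOB price + freight + 0.67% × C
C − 0.67% × C = 175162.20 + 7635.25
0.9933 × C = 182797.45
C = 182797.45 / 0.9933 = 184030.45
Insurance premium = 0.67% × 184030.45 = 1233.00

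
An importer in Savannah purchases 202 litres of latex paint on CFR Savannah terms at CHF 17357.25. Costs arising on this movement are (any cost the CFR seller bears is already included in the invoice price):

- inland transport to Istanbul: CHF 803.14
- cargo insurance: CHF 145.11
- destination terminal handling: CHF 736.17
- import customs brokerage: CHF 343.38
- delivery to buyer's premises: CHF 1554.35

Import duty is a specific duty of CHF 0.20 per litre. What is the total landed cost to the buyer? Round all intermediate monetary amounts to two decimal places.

Total landed cost: CHF 20176.66

CFR: the seller pays costs through ocean freight to the destination port, but not insurance.
Already in the invoice (seller's account under CFR): inland to port — exclude.
CIF value = CFR price + insurance = 17357.25 + 145.11 = 17502.36
Import duty = 202 × 0.20 = 40.40
Buyer bears: insurance 145.11 + destination terminal 736.17 + brokerage 343.38 + delivery 1554.35 + duty 40.40 = 2819.41
Landed cost = invoice 17357.25 + 2819.41 = 20176.66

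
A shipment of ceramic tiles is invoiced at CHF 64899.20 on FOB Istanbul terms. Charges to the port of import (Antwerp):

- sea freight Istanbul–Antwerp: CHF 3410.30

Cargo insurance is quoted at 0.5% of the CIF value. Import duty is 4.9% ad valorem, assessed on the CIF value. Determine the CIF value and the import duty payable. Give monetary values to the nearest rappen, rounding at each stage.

Let C be the CIF value. C = FOB price + freight + 0.5% × C
C − 0.5% × C = 64899.20 + 3410.30
0.995 × C = 68309.50
C = 68309.50 / 0.995 = 68652.76
Insurance premium = 0.5% × 68652.76 = 343.26
Import duty = 68652.76 × 4.9% = 3363.99

CIF value: CHF 68652.76; import duty: CHF 3363.99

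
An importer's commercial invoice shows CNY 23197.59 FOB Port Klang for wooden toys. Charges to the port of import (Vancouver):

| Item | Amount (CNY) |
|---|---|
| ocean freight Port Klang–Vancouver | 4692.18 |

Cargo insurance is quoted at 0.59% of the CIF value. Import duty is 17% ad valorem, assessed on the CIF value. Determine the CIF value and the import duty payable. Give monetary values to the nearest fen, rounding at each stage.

CIF value: CNY 28055.30; import duty: CNY 4769.40

Let C be the CIF value. C = FOB price + freight + 0.59% × C
C − 0.59% × C = 23197.59 + 4692.18
0.9941 × C = 27889.77
C = 27889.77 / 0.9941 = 28055.30
Insurance premium = 0.59% × 28055.30 = 165.53
Import duty = 28055.30 × 17% = 4769.40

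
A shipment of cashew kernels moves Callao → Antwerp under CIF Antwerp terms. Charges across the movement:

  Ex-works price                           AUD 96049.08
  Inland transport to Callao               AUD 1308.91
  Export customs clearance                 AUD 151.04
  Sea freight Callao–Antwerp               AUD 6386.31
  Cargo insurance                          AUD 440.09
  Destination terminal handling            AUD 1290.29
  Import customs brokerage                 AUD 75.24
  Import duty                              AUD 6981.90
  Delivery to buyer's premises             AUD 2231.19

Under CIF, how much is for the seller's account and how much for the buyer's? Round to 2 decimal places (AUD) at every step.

CIF: the seller pays costs through ocean freight and marine insurance to the destination port.
Seller's account: goods 96049.08 + inland to port 1308.91 + export clearance 151.04 + freight 6386.31 + insurance 440.09 = 104335.43
Buyer's account: destination terminal 1290.29 + brokerage 75.24 + duty 6981.90 + delivery 2231.19 = 10578.62

Seller: AUD 104335.43; buyer: AUD 10578.62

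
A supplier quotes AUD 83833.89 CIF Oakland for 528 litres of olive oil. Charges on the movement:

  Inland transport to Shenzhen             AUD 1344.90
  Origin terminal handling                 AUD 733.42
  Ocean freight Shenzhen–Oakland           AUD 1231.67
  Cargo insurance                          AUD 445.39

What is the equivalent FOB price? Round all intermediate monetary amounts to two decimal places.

Not relevant to the conversion: inland to port, origin terminal — on the seller under both CIF and FOB; already in the CIF price and stays in the FOB price.
From CIF to FOB, the seller no longer bears: freight, insurance.
FOB price = 83833.89 − 1231.67 − 445.39 = 82156.83

FOB price: AUD 82156.83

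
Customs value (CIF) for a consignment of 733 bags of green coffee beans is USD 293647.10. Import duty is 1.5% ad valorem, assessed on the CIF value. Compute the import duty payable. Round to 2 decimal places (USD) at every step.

Import duty = 293647.10 × 1.5% = 4404.71

Import duty: USD 4404.71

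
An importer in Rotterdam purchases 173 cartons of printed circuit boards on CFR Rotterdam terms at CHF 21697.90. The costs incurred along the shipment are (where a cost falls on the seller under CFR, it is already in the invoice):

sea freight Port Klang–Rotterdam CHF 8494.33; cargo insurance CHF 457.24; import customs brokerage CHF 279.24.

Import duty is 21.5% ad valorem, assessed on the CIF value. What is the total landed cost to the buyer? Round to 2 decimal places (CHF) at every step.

Total landed cost: CHF 27197.74

CFR: the seller pays costs through ocean freight to the destination port, but not insurance.
Already in the invoice (seller's account under CFR): freight — exclude.
CIF value = CFR price + insurance = 21697.90 + 457.24 = 22155.14
Import duty = 22155.14 × 21.5% = 4763.36
Buyer bears: insurance 457.24 + brokerage 279.24 + duty 4763.36 = 5499.84
Landed cost = invoice 21697.90 + 5499.84 = 27197.74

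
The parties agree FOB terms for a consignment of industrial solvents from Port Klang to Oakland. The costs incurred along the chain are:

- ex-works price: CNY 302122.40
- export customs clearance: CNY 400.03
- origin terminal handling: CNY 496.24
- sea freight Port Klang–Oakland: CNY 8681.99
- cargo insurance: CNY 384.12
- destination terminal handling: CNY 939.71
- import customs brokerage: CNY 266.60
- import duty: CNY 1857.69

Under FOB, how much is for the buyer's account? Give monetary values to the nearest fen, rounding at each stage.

FOB: the seller bears costs until goods are on board at the origin port; the buyer bears freight, insurance and all costs thereafter.
Seller's account: goods 302122.40 + export clearance 400.03 + origin terminal 496.24 = 303018.67
Buyer's account: freight 8681.99 + insurance 384.12 + destination terminal 939.71 + brokerage 266.60 + duty 1857.69 = 12130.11

Buyer's account: CNY 12130.11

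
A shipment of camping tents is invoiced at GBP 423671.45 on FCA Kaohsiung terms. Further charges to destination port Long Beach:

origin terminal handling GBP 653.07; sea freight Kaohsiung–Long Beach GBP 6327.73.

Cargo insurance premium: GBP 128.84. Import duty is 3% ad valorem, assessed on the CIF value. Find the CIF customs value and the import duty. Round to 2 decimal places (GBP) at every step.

CIF = FCA price + pre-shipment costs + freight + insurance
CIF = 423671.45 + 653.07 + 6327.73 + 128.84 = 430781.09
Import duty = 430781.09 × 3% = 12923.43

CIF value: GBP 430781.09; import duty: GBP 12923.43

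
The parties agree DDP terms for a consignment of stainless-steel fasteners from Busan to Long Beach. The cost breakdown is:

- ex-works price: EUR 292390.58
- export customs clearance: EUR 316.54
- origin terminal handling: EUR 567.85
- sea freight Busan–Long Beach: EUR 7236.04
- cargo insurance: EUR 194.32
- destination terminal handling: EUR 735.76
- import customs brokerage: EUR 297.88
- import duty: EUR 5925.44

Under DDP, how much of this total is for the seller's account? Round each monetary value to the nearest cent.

Seller's account: EUR 307664.41

DDP: the seller bears all costs including import duty.
Seller's account: goods 292390.58 + export clearance 316.54 + origin terminal 567.85 + freight 7236.04 + insurance 194.32 + destination terminal 735.76 + brokerage 297.88 + duty 5925.44 = 307664.41
Buyer's account: 0.00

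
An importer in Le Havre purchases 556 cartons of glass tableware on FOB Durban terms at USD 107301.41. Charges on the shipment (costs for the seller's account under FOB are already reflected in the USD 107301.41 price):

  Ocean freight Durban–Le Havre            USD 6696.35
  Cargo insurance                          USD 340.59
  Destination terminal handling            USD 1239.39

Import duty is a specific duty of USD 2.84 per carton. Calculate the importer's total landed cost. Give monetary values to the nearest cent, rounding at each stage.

Total landed cost: USD 117156.78

FOB: the seller bears costs until goods are on board at the origin port; the buyer bears freight, insurance and all costs thereafter.
CIF value = FOB price + freight + insurance = 107301.41 + 6696.35 + 340.59 = 114338.35
Import duty = 556 × 2.84 = 1579.04
Buyer bears: freight 6696.35 + insurance 340.59 + destination terminal 1239.39 + duty 1579.04 = 9855.37
Landed cost = invoice 107301.41 + 9855.37 = 117156.78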